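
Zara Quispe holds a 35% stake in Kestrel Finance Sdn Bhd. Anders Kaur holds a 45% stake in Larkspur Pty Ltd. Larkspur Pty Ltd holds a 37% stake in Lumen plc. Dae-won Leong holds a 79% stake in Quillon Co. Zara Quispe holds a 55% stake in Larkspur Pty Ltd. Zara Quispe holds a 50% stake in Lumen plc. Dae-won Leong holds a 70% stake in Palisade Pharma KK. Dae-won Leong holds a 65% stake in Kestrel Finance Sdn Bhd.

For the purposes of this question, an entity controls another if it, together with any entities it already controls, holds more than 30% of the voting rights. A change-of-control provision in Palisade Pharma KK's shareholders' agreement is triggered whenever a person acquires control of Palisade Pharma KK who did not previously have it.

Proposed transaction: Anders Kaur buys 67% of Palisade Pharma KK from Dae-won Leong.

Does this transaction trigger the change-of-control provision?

Yes

The purchase adds only to Anders's holdings (Dae-won's stake shrinks), so Anders is the only person who could newly come to control Palisade.
Anders holds 45% of Larkspur, so Anders controls Larkspur.
Larkspur holds 37% of Lumen, so Anders controls Lumen.
Neither Anders nor any entity Anders controls holds any voting interest in Palisade.
So before the transaction, Anders does not control Palisade.
After the purchase, Anders holds 67% of Palisade directly, and Dae-won's stake falls to 3%.
Anders holds 67% of Palisade, so Anders controls Palisade.
Anders did not control Palisade before and does after, so the clause is triggered.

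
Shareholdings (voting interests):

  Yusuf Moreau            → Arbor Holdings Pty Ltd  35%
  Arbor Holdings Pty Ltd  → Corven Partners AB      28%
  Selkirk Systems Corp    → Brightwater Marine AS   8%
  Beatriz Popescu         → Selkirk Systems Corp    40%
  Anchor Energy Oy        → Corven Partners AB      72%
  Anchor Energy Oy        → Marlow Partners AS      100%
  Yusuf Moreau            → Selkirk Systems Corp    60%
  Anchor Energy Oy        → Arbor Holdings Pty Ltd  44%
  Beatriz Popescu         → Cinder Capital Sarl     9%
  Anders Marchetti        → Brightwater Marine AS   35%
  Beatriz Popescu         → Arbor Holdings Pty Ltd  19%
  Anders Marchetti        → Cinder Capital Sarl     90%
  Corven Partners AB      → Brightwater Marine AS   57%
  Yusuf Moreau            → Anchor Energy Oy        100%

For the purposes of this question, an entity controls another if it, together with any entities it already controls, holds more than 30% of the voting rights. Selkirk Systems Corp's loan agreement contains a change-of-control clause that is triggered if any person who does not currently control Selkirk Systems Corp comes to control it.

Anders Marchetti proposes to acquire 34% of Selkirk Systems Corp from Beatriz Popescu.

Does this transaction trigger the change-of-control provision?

The purchase adds only to Anders's holdings (Beatriz's stake shrinks), so Anders is the only person who could newly come to control Selkirk.
Anders holds 90% of Cinder, so Anders controls Cinder.
Anders holds 35% of Brightwater, so Anders controls Brightwater.
Neither Anders nor any entity Anders controls holds any voting interest in Selkirk.
So before the transaction, Anders does not control Selkirk.
After the purchase, Anders holds 34% of Selkirk directly, and Beatriz's stake falls to 6%.
Anders holds 34% of Selkirk, so Anders controls Selkirk.
Anders did not control Selkirk before and does after, so the clause is triggered.

Yes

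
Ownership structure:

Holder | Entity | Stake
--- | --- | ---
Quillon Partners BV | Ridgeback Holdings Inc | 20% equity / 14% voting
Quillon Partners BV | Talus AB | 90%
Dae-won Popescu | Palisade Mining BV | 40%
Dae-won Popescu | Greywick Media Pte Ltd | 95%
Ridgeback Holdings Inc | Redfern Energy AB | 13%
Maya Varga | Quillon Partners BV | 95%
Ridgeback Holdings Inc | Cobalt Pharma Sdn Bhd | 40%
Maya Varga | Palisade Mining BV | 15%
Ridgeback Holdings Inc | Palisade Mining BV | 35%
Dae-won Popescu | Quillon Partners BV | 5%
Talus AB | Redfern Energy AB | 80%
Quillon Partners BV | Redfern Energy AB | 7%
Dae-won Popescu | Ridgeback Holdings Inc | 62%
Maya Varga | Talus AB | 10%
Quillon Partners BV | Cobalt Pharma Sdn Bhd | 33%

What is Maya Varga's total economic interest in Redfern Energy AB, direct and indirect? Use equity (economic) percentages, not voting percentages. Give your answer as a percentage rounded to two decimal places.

85.52%

Maya reaches Redfern along 4 paths.
Via Quillon: 95% × 7% = 6.65%.
Via Quillon → Ridgeback: 95% × 20% × 13% = 2.47%.
Via Talus: 10% × 80% = 8%.
Via Quillon → Talus: 95% × 90% × 80% = 68.4%.
Total: 6.65% + 2.47% + 8% + 68.4% = 85.52%.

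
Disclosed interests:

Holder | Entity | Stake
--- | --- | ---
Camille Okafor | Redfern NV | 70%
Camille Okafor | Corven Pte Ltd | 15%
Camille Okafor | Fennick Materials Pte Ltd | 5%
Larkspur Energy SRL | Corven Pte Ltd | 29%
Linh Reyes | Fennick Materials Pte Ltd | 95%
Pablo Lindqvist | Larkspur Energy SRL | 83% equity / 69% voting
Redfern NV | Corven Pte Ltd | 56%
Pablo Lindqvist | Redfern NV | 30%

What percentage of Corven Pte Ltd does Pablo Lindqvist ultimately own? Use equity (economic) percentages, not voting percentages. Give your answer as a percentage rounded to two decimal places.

Pablo reaches Corven along 2 paths.
Via Larkspur: 83% × 29% = 24.07%.
Via Redfern: 30% × 56% = 16.8%.
Total: 24.07% + 16.8% = 40.87%.

40.87%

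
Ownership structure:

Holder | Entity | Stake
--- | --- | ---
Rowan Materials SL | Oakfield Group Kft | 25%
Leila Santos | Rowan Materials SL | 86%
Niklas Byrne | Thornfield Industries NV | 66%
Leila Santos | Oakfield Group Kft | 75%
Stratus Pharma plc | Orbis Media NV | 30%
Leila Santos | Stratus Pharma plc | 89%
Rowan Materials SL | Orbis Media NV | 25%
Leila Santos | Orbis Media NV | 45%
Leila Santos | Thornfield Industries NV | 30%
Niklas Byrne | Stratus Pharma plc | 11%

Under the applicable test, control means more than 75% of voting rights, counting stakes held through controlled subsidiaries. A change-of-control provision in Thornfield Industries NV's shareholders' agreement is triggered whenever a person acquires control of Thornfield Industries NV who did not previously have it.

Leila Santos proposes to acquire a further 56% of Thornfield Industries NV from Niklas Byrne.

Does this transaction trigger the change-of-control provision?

The purchase adds only to Leila's holdings (Niklas's stake shrinks), so Leila is the only person who could newly come to control Thornfield.
Leila holds 86% of Rowan, so Leila controls Rowan.
Leila holds 89% of Stratus, so Leila controls Stratus.
Stratus and Rowan and Leila together hold 30% + 25% + 45% = 100% of Orbis, so Leila controls Orbis.
Rowan and Leila together hold 25% + 75% = 100% of Oakfield, so Leila controls Oakfield.
In Thornfield, Leila's side holds only 30%, not > 75%.
So before the transaction, Leila does not control Thornfield.
After the purchase, Leila's direct stake in Thornfield rises to 30% + 56% = 86%, and Niklas's stake falls to 10%.
Leila holds 86% of Thornfield, so Leila controls Thornfield.
Leila did not control Thornfield before and does after, so the clause is triggered.

Yes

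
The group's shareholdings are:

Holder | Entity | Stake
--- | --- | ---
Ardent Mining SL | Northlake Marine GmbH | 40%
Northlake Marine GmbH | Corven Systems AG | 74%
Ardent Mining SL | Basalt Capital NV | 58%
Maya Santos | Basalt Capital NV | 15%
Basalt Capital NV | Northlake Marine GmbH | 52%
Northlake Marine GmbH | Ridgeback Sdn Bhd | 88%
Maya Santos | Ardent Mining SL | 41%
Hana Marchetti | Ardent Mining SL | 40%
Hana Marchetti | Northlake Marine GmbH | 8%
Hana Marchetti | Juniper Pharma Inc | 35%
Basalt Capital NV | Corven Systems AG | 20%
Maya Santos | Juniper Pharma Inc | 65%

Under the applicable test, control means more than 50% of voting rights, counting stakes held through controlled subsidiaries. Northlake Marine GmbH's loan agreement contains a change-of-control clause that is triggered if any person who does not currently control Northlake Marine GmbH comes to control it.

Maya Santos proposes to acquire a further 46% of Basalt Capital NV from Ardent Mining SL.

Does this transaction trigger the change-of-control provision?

Yes

The purchase adds only to Maya's holdings (Ardent's stake shrinks), so Maya is the only person who could newly come to control Northlake.
Maya holds 65% of Juniper, so Maya controls Juniper.
Neither Maya nor any entity Maya controls holds any voting interest in Northlake.
So before the transaction, Maya does not control Northlake.
After the purchase, Maya's direct stake in Basalt rises to 15% + 46% = 61%, and Ardent's stake falls to 12%.
Maya holds 61% of Basalt, so Maya controls Basalt.
Basalt holds 52% of Northlake, so Maya controls Northlake.
Maya did not control Northlake before and does after, so the clause is triggered.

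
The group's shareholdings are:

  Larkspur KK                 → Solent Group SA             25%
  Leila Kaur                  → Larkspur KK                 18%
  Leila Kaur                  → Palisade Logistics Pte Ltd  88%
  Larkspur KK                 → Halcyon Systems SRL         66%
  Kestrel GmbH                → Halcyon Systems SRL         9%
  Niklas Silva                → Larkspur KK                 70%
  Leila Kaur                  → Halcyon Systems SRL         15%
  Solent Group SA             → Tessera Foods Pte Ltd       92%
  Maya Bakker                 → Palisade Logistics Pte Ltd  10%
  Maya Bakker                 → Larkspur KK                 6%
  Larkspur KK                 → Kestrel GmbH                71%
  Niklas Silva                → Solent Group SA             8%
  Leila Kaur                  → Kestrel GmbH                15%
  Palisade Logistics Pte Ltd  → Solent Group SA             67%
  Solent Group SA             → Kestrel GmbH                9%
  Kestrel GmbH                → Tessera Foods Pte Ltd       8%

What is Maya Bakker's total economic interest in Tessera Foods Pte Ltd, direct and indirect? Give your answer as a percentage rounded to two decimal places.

7.94%

Maya reaches Tessera along 5 paths.
Via Palisade → Solent: 10% × 67% × 92% = 6.164%.
Via Larkspur → Solent: 6% × 25% × 92% = 1.38%.
Via Larkspur → Kestrel: 6% × 71% × 8% = 0.3408%.
Via Palisade → Solent → Kestrel: 10% × 67% × 9% × 8% = 0.04824%.
Via Larkspur → Solent → Kestrel: 6% × 25% × 9% × 8% = 0.0108%.
Total: 6.164% + 1.38% + 0.3408% + 0.04824% + 0.0108% = 7.94384%.
Rounded: 7.94%.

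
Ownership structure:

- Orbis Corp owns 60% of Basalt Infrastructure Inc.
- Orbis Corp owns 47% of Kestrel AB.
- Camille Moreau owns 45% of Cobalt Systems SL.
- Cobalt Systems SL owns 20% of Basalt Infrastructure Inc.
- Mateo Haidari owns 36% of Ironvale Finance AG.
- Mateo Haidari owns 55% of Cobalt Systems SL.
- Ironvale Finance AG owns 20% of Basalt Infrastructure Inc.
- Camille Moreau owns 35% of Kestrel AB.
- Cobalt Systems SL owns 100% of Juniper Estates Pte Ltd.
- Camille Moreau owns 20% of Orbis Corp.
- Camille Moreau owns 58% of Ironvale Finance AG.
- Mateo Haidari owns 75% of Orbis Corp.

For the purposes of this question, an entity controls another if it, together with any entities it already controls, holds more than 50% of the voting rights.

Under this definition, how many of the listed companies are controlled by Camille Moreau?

Camille holds 58% of Ironvale, so Camille controls Ironvale.
No other company's threshold is met.
Camille controls 1 company.

1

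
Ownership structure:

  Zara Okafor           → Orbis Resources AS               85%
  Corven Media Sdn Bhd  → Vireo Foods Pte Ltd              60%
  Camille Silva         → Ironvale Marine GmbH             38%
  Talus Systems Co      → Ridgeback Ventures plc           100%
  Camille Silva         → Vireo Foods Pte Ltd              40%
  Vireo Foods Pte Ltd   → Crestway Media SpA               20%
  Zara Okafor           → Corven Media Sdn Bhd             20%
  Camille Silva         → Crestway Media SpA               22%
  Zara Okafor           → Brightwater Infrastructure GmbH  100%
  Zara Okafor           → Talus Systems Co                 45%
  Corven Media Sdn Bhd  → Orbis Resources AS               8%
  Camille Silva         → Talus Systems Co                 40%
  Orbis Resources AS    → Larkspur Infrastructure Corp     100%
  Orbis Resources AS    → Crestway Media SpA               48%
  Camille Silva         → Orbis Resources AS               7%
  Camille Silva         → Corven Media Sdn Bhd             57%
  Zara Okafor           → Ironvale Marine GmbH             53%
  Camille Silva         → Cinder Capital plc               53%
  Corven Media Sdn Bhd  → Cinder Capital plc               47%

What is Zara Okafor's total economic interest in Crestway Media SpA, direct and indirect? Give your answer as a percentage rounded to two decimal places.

43.97%

Zara reaches Crestway along 3 paths.
Via Corven → Vireo: 20% × 60% × 20% = 2.4%.
Via Corven → Orbis: 20% × 8% × 48% = 0.768%.
Via Orbis: 85% × 48% = 40.8%.
Total: 2.4% + 0.768% + 40.8% = 43.968%.
Rounded: 43.97%.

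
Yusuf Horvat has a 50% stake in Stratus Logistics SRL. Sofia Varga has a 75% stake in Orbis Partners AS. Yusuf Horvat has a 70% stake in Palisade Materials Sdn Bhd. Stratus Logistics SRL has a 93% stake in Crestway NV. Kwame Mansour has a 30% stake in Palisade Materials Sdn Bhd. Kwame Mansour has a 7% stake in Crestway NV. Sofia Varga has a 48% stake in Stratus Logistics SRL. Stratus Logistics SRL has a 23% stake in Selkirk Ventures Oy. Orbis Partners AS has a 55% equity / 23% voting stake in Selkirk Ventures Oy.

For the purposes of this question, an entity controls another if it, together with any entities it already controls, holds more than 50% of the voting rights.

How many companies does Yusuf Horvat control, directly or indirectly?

1

Yusuf holds 70% of Palisade, so Yusuf controls Palisade.
No other company's threshold is met.
Yusuf controls 1 company.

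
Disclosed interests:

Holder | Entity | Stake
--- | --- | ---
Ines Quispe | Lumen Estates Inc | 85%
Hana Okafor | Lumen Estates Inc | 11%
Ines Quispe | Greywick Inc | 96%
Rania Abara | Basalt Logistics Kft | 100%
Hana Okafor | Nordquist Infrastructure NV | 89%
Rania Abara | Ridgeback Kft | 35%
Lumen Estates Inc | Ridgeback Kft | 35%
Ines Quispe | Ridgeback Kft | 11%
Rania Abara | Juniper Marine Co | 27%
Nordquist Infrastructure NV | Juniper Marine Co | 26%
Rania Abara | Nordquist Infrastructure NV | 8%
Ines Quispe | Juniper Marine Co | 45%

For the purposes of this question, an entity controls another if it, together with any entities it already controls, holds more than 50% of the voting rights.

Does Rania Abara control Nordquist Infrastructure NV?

No

Rania holds 100% of Basalt, so Rania controls Basalt.
In Nordquist, Rania's side holds only 8%, not > 50%.
So Rania does not control Nordquist.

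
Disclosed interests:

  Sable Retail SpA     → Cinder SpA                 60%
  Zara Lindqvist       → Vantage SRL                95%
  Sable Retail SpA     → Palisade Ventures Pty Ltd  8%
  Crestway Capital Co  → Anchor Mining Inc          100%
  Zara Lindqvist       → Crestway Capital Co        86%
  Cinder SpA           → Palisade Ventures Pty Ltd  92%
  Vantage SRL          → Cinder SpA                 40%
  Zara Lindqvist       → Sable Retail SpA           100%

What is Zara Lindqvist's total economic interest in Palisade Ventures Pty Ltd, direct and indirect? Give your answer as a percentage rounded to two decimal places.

98.16%

Zara reaches Palisade along 3 paths.
Via Sable: 100% × 8% = 8%.
Via Sable → Cinder: 100% × 60% × 92% = 55.2%.
Via Vantage → Cinder: 95% × 40% × 92% = 34.96%.
Total: 8% + 55.2% + 34.96% = 98.16%.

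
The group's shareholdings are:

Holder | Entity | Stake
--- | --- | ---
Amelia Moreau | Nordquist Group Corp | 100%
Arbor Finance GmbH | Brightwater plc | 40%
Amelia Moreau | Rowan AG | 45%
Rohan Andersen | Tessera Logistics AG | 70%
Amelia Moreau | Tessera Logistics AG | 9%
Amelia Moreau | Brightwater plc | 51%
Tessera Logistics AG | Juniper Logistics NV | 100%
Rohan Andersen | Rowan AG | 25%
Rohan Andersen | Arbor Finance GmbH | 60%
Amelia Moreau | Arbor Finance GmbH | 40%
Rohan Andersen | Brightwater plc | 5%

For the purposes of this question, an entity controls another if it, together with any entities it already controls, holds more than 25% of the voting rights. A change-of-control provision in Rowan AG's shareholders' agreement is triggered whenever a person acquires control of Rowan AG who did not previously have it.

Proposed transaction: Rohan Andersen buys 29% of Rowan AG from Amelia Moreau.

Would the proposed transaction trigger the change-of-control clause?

Yes

The purchase adds only to Rohan's holdings (Amelia's stake shrinks), so Rohan is the only person who could newly come to control Rowan.
Rohan holds 70% of Tessera, so Rohan controls Tessera.
Tessera holds 100% of Juniper, so Rohan controls Juniper.
Rohan holds 60% of Arbor, so Rohan controls Arbor.
Arbor and Rohan together hold 40% + 5% = 45% of Brightwater, so Rohan controls Brightwater.
In Rowan, Rohan's side holds only 25%, not > 25%.
So before the transaction, Rohan does not control Rowan.
After the purchase, Rohan's direct stake in Rowan rises to 25% + 29% = 54%, and Amelia's stake falls to 16%.
Rohan holds 54% of Rowan, so Rohan controls Rowan.
Rohan did not control Rowan before and does after, so the clause is triggered.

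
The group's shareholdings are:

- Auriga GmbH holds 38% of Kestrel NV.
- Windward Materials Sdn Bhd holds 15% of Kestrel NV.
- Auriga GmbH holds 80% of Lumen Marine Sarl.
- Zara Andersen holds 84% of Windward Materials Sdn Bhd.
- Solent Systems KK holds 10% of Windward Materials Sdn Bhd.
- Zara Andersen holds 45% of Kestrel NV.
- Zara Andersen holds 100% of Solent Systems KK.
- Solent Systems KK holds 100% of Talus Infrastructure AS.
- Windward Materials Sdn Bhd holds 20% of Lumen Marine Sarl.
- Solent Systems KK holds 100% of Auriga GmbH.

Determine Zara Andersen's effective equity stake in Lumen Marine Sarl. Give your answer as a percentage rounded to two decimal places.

Zara reaches Lumen along 3 paths.
Via Solent → Windward: 100% × 10% × 20% = 2%.
Via Windward: 84% × 20% = 16.8%.
Via Solent → Auriga: 100% × 100% × 80% = 80%.
Total: 2% + 16.8% + 80% = 98.8%.
Rounded: 98.80%.

98.80%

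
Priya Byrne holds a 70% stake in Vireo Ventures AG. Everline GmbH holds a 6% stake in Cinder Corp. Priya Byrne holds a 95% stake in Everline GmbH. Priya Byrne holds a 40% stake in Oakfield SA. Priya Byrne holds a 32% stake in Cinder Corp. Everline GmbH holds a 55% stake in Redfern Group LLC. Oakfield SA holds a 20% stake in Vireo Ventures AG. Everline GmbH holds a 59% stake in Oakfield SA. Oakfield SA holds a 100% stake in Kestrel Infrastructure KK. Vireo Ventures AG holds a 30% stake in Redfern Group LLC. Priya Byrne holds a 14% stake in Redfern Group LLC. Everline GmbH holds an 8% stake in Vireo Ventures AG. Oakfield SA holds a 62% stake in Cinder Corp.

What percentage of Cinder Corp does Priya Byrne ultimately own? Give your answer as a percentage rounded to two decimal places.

97.25%

Priya reaches Cinder along 4 paths.
Direct stake: 32% = 32%.
Via Oakfield: 40% × 62% = 24.8%.
Via Everline → Oakfield: 95% × 59% × 62% = 34.751%.
Via Everline: 95% × 6% = 5.7%.
Total: 32% + 24.8% + 34.751% + 5.7% = 97.251%.
Rounded: 97.25%.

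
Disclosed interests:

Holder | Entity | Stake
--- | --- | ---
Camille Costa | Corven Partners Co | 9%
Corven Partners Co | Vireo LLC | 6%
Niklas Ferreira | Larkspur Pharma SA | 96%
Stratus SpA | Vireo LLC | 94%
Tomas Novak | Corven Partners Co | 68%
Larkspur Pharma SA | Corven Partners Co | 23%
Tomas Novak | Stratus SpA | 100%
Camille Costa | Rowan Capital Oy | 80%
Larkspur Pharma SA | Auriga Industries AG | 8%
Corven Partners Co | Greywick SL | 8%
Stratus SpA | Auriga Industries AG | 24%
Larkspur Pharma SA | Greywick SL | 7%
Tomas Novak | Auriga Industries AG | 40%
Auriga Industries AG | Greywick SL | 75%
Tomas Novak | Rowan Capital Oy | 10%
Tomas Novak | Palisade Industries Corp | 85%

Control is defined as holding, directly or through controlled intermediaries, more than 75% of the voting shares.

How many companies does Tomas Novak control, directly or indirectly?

3

Tomas holds 100% of Stratus, so Tomas controls Stratus.
Tomas holds 85% of Palisade, so Tomas controls Palisade.
Stratus holds 94% of Vireo, so Tomas controls Vireo.
No other company's threshold is met.
Tomas controls 3 companies.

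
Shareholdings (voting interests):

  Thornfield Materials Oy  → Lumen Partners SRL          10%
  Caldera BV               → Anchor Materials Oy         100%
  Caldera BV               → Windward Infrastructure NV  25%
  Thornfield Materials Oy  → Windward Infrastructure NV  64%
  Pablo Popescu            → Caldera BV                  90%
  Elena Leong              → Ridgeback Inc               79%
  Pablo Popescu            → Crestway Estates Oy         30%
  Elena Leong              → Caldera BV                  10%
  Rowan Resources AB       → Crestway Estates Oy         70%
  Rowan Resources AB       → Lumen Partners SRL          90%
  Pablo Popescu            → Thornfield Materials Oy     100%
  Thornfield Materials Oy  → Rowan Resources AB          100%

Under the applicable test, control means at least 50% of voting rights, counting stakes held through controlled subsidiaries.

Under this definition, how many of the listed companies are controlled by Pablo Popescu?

Pablo holds 100% of Thornfield, so Pablo controls Thornfield.
Thornfield holds 100% of Rowan, so Pablo controls Rowan.
Pablo holds 90% of Caldera, so Pablo controls Caldera.
Caldera holds 100% of Anchor, so Pablo controls Anchor.
Caldera and Thornfield together hold 25% + 64% = 89% of Windward, so Pablo controls Windward.
Thornfield and Rowan together hold 10% + 90% = 100% of Lumen, so Pablo controls Lumen.
Rowan and Pablo together hold 70% + 30% = 100% of Crestway, so Pablo controls Crestway.
No other company's threshold is met.
Pablo controls 7 companies.

7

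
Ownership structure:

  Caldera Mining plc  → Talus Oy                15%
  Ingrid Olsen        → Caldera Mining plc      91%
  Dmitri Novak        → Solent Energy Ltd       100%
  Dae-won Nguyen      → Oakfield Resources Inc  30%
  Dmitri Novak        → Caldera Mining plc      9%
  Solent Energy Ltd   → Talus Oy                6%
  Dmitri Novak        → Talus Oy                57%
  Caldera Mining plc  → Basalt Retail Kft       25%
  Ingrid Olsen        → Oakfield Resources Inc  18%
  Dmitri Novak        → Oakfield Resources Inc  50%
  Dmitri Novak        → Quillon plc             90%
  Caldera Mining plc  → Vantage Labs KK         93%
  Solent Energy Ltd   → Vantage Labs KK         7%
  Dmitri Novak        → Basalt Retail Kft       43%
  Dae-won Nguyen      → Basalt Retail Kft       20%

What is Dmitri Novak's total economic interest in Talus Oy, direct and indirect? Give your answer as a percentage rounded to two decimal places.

Dmitri reaches Talus along 3 paths.
Direct stake: 57% = 57%.
Via Solent: 100% × 6% = 6%.
Via Caldera: 9% × 15% = 1.35%.
Total: 57% + 6% + 1.35% = 64.35%.

64.35%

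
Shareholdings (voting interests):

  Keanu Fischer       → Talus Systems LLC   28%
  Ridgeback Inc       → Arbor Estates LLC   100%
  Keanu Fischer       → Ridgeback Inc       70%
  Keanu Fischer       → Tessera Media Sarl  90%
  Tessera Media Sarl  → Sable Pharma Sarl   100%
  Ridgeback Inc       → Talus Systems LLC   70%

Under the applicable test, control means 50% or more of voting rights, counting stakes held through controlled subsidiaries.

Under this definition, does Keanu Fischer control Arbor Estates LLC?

Keanu holds 70% of Ridgeback, so Keanu controls Ridgeback.
Ridgeback holds 100% of Arbor, so Keanu controls Arbor.

Yes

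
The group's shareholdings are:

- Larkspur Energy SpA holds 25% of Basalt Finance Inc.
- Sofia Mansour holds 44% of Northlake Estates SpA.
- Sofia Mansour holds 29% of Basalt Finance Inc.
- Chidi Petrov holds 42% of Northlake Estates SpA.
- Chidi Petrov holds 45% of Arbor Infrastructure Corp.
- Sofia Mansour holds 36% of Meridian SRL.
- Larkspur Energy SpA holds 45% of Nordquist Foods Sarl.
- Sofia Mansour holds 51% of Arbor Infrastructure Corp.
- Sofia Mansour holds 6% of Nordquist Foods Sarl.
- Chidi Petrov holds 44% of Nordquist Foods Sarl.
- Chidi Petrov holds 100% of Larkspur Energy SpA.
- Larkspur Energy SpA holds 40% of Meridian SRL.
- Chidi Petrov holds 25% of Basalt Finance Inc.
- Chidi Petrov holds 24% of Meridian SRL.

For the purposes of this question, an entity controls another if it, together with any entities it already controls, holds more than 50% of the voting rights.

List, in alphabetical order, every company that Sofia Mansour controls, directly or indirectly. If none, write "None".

Sofia holds 51% of Arbor, so Sofia controls Arbor.
No other company's threshold is met.

Arbor Infrastructure Corp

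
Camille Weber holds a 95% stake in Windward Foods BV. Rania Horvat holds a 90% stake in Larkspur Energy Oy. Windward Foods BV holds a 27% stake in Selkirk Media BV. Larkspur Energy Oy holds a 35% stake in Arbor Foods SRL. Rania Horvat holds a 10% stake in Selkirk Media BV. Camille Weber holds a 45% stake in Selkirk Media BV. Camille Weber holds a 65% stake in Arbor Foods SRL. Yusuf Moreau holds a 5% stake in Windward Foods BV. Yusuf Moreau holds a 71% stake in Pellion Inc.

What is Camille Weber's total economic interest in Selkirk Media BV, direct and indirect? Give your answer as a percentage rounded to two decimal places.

70.65%

Camille reaches Selkirk along 2 paths.
Direct stake: 45% = 45%.
Via Windward: 95% × 27% = 25.65%.
Total: 45% + 25.65% = 70.65%.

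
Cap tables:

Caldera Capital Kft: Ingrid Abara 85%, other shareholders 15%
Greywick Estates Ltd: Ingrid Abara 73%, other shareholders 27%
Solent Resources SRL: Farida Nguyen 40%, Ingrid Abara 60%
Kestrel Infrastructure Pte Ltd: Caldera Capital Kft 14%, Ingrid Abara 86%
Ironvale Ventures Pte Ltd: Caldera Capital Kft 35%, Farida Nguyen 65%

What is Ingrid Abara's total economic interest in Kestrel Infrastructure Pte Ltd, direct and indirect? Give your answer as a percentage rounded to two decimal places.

Ingrid reaches Kestrel along 2 paths.
Via Caldera: 85% × 14% = 11.9%.
Direct stake: 86% = 86%.
Total: 11.9% + 86% = 97.9%.
Rounded: 97.90%.

97.90%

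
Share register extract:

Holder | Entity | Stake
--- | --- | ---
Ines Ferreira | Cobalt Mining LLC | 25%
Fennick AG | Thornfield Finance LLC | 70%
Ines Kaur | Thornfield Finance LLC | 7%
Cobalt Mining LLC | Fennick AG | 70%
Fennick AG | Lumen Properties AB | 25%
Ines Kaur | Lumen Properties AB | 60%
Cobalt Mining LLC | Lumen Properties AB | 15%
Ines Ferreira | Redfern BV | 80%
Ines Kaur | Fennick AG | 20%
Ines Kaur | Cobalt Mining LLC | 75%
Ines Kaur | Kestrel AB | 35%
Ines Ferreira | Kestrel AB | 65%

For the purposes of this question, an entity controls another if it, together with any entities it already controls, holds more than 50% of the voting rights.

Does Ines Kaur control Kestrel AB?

No

Ines Kaur holds 75% of Cobalt, so Ines Kaur controls Cobalt.
Ines Kaur and Cobalt together hold 20% + 70% = 90% of Fennick, so Ines Kaur controls Fennick.
Ines Kaur and Fennick together hold 7% + 70% = 77% of Thornfield, so Ines Kaur controls Thornfield.
Ines Kaur and Fennick and Cobalt together hold 60% + 25% + 15% = 100% of Lumen, so Ines Kaur controls Lumen.
In Kestrel, Ines Kaur's side holds only 35%, not > 50%.
So Ines Kaur does not control Kestrel.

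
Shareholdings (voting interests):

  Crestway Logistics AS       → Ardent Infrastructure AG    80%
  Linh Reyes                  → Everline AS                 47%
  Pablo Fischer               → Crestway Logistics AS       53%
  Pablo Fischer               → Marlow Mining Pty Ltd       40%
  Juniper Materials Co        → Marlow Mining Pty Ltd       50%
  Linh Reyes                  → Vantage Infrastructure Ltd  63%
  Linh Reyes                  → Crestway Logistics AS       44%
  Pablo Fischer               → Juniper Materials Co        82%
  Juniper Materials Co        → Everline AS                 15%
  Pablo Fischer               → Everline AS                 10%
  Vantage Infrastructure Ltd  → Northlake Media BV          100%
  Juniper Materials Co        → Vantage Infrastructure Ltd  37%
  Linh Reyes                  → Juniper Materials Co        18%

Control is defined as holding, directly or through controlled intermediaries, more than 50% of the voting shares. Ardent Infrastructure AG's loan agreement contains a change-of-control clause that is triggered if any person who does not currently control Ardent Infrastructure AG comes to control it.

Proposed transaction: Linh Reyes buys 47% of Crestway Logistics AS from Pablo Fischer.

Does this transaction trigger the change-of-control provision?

The purchase adds only to Linh's holdings (Pablo's stake shrinks), so Linh is the only person who could newly come to control Ardent.
Linh holds 63% of Vantage, so Linh controls Vantage.
Vantage holds 100% of Northlake, so Linh controls Northlake.
Neither Linh nor any entity Linh controls holds any voting interest in Ardent.
So before the transaction, Linh does not control Ardent.
After the purchase, Linh's direct stake in Crestway rises to 44% + 47% = 91%, and Pablo's stake falls to 6%.
Linh holds 91% of Crestway, so Linh controls Crestway.
Crestway holds 80% of Ardent, so Linh controls Ardent.
Linh did not control Ardent before and does after, so the clause is triggered.

Yes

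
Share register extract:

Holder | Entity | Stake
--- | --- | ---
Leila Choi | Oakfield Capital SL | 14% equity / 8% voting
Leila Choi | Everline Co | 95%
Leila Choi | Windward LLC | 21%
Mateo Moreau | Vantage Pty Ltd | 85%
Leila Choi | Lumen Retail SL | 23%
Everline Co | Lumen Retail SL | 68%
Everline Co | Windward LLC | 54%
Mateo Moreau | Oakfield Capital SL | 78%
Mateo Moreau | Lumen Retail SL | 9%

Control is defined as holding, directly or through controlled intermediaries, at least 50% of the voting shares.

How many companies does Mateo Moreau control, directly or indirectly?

2

Mateo holds 78% of Oakfield, so Mateo controls Oakfield.
Mateo holds 85% of Vantage, so Mateo controls Vantage.
No other company's threshold is met.
Mateo controls 2 companies.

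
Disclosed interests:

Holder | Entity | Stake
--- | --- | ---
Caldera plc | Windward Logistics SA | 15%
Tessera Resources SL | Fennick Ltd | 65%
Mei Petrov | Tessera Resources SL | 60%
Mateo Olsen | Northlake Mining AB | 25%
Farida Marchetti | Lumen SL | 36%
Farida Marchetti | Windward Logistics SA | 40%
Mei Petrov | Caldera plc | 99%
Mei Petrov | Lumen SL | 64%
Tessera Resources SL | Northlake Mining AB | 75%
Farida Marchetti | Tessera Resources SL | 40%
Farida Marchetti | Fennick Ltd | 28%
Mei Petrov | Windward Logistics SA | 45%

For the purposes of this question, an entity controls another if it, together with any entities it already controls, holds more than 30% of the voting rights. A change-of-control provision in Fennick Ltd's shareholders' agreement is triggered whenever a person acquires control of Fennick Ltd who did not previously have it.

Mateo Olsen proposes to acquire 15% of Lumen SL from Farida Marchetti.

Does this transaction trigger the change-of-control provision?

No

The purchase adds only to Mateo's holdings (Farida's stake shrinks), so Mateo is the only person who could newly come to control Fennick.
Mateo's largest direct stake is 25% in Northlake, which does not meet the threshold, so Mateo controls no company.
Neither Mateo nor any entity Mateo controls holds any voting interest in Fennick.
So before the transaction, Mateo does not control Fennick.
After the purchase, Mateo holds 15% of Lumen directly, and Farida's stake falls to 21%.
Mateo's side now holds 15% of Lumen, not > 30%, so Mateo still does not control Lumen.
After the transaction, neither Mateo nor any entity Mateo controls holds a voting interest in Fennick, so Mateo still does not control it.
No new person acquires control, so the clause is not triggered.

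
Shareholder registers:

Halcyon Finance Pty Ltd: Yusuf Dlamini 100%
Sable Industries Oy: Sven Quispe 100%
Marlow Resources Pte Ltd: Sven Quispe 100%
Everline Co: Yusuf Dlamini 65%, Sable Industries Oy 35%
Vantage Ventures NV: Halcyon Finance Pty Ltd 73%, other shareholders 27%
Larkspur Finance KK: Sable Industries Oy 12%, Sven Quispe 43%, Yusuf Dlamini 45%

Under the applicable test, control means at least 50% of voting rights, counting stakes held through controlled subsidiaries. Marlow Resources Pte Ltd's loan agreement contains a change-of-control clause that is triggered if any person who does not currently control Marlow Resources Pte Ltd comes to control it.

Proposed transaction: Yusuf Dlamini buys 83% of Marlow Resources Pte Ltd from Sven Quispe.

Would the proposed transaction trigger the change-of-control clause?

The purchase adds only to Yusuf's holdings (Sven's stake shrinks), so Yusuf is the only person who could newly come to control Marlow.
Yusuf holds 100% of Halcyon, so Yusuf controls Halcyon.
Yusuf holds 65% of Everline, so Yusuf controls Everline.
Halcyon holds 73% of Vantage, so Yusuf controls Vantage.
Neither Yusuf nor any entity Yusuf controls holds any voting interest in Marlow.
So before the transaction, Yusuf does not control Marlow.
After the purchase, Yusuf holds 83% of Marlow directly, and Sven's stake falls to 17%.
Yusuf holds 83% of Marlow, so Yusuf controls Marlow.
Yusuf did not control Marlow before and does after, so the clause is triggered.

Yes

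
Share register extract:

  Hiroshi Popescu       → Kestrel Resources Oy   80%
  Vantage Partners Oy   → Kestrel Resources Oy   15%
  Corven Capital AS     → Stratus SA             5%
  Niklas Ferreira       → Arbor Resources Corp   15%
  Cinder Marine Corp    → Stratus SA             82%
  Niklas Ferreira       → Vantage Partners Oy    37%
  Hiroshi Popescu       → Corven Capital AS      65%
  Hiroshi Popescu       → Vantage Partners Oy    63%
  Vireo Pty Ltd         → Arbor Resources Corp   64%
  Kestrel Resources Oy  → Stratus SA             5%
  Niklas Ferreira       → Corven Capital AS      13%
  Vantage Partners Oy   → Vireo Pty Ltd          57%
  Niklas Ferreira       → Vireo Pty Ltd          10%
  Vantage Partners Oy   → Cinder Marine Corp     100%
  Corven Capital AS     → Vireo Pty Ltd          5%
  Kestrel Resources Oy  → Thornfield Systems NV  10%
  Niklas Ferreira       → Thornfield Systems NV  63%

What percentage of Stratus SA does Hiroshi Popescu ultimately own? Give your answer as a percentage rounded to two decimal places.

Hiroshi reaches Stratus along 4 paths.
Via Vantage → Kestrel: 63% × 15% × 5% = 0.4725%.
Via Kestrel: 80% × 5% = 4%.
Via Corven: 65% × 5% = 3.25%.
Via Vantage → Cinder: 63% × 100% × 82% = 51.66%.
Total: 0.4725% + 4% + 3.25% + 51.66% = 59.3825%.
Rounded: 59.38%.

59.38%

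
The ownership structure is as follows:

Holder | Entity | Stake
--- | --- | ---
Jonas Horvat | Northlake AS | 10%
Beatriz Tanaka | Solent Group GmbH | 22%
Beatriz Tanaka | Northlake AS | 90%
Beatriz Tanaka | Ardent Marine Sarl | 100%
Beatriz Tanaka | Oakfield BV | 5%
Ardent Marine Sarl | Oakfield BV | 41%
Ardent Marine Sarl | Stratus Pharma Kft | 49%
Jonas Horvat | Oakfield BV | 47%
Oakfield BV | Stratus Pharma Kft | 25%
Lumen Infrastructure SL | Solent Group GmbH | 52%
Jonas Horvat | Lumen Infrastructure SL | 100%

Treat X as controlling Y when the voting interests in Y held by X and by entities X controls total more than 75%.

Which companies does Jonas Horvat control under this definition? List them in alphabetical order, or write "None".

Lumen Infrastructure SL

Jonas holds 100% of Lumen, so Jonas controls Lumen.
No other company's threshold is met.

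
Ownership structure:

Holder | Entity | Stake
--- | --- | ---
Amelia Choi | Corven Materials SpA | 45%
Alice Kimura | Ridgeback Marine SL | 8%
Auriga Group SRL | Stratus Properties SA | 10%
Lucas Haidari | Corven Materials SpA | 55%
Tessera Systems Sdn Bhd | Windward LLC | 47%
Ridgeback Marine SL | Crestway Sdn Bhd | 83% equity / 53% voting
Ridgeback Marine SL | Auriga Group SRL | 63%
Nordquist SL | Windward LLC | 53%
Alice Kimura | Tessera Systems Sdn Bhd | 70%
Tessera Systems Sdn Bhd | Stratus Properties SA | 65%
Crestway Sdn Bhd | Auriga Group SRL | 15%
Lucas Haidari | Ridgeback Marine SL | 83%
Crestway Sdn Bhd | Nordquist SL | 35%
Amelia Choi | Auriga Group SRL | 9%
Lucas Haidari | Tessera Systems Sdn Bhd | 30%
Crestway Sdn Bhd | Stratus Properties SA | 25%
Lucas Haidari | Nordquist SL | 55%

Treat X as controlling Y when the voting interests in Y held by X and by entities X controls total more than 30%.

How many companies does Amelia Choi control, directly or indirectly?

1

Amelia holds 45% of Corven, so Amelia controls Corven.
No other company's threshold is met.
Amelia controls 1 company.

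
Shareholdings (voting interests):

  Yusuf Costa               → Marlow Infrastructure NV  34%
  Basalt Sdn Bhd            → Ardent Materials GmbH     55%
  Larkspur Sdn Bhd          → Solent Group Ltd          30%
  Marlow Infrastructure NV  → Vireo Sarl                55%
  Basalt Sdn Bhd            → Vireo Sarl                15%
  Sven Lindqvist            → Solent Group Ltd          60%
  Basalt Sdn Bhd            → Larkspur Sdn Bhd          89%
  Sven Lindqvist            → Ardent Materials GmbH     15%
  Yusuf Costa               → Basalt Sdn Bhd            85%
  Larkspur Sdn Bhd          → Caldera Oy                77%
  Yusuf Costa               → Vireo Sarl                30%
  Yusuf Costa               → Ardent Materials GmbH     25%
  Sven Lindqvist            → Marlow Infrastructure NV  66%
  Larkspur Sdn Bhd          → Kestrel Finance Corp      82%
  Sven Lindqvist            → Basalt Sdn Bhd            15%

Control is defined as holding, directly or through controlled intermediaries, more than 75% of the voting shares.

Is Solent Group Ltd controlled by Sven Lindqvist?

No

Sven's largest direct stake is 66% in Marlow, which does not meet the threshold, so Sven controls no company.
In Solent, Sven's side holds only 60%, not > 75%.
So Sven does not control Solent.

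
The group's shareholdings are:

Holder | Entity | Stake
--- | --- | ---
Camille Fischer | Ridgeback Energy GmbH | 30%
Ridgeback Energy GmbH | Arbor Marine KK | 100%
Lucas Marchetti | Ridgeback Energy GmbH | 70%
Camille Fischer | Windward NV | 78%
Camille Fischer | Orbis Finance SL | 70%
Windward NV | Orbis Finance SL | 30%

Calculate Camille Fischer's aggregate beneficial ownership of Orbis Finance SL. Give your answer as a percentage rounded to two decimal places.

93.40%

Camille reaches Orbis along 2 paths.
Via Windward: 78% × 30% = 23.4%.
Direct stake: 70% = 70%.
Total: 23.4% + 70% = 93.4%.
Rounded: 93.40%.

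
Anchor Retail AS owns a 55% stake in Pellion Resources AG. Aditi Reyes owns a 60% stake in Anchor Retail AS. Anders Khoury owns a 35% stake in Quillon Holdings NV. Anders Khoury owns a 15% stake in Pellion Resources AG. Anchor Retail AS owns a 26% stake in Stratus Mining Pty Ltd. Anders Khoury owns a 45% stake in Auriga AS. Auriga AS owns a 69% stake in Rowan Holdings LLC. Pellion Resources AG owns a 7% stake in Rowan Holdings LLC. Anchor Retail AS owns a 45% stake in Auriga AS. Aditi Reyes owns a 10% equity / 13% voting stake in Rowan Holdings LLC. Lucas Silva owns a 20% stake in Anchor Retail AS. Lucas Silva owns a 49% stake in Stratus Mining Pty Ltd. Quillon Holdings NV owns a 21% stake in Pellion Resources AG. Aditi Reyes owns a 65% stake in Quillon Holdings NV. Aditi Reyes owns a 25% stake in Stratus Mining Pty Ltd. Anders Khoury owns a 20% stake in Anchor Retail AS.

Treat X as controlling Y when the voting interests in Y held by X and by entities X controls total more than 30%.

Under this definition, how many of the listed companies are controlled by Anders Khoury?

Anders holds 35% of Quillon, so Anders controls Quillon.
Anders and Quillon together hold 15% + 21% = 36% of Pellion, so Anders controls Pellion.
Anders holds 45% of Auriga, so Anders controls Auriga.
Pellion and Auriga together hold 7% + 69% = 76% of Rowan, so Anders controls Rowan.
No other company's threshold is met.
Anders controls 4 companies.

4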